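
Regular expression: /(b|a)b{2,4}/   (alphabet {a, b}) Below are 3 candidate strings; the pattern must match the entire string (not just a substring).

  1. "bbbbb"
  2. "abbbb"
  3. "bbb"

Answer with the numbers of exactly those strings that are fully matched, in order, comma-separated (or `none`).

1 → match
2 → match
3 → match

1, 2, 3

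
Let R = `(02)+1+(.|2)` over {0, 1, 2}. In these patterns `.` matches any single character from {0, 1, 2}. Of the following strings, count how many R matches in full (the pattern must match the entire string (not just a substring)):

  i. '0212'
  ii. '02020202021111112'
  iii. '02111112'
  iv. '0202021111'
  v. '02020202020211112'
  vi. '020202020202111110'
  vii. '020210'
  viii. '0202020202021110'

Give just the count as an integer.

8

i → match
ii → match
iii → match
iv → match
v → match
vi → match
vii → match
viii → match
Total matched: 8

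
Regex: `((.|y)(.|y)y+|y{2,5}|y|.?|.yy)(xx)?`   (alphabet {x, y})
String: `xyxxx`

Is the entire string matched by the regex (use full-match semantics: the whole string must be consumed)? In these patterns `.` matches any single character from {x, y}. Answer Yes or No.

No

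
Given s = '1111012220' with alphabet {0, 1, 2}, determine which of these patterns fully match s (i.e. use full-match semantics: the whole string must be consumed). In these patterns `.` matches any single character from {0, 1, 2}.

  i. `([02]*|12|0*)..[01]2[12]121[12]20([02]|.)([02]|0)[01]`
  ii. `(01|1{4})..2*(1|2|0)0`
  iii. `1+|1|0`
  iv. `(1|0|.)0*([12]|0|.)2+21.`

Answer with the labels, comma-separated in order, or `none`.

ii

i → no match
ii → match
iii → no match
iv → no match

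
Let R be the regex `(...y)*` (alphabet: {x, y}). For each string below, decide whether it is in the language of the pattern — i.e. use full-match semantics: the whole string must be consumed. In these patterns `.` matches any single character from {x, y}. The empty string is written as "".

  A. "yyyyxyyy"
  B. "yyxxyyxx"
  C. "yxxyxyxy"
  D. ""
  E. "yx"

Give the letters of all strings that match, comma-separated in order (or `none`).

A, C, D

A → match
B → no match
C → match
D → match
E → no match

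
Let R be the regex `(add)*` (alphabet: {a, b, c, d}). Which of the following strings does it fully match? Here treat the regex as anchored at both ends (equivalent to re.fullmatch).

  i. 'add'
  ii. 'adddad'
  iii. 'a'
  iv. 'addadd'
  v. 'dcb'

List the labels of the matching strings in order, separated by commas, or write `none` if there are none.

i. 'add' → match
ii. 'adddad' → no match
iii. 'a' → no match
iv. 'addadd' → match
v. 'dcb' → no match

i, iv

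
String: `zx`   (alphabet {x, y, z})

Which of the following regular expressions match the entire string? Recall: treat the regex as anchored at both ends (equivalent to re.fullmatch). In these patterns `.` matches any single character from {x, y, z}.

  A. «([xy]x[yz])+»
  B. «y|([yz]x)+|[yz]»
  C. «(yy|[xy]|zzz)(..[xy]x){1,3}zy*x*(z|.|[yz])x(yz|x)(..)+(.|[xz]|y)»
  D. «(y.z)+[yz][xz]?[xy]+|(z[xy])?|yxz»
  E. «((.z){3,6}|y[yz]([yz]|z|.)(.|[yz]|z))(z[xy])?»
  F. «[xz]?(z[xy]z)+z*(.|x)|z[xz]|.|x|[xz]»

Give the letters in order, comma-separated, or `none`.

B, D, F

A → no match
B → match
C → no match
D → match
E → no match
F → match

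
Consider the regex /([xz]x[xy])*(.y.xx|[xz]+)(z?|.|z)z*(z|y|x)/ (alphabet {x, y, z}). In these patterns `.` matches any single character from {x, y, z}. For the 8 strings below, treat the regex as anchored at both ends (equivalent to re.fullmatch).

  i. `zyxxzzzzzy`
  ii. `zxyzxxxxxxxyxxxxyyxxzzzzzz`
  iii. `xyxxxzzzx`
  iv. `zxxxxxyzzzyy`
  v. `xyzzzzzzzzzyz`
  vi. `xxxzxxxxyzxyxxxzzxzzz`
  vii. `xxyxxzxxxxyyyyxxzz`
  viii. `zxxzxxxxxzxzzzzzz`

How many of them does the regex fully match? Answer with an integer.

i → no match
ii → match
iii → match
iv → no match
v → no match
vi → match
vii → no match
viii → match
Total matched: 4

4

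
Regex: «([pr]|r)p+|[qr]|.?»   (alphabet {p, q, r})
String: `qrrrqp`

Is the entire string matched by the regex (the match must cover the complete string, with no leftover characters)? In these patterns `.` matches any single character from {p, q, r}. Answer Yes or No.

No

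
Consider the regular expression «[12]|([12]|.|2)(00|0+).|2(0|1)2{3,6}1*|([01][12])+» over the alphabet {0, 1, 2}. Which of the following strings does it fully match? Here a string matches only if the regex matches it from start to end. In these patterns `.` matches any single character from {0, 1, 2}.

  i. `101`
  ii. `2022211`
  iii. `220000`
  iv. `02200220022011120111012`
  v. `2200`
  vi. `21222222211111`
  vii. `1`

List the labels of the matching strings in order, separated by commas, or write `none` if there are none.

i. `101` → match
ii. `2022211` → match
iii. `220000` → no match
iv → no match
v. `2200` → no match
vi → no match
vii. `1` → match

i, ii, vii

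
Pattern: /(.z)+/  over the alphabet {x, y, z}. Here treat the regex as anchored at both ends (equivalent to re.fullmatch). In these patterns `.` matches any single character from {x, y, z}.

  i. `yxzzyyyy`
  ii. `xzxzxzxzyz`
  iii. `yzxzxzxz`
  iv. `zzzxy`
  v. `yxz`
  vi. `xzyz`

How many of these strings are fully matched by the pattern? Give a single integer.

i → no match — must end with `z`
ii → match
iii → match
iv → no match — must end with `z`
v → no match
vi → match
Total matched: 3

3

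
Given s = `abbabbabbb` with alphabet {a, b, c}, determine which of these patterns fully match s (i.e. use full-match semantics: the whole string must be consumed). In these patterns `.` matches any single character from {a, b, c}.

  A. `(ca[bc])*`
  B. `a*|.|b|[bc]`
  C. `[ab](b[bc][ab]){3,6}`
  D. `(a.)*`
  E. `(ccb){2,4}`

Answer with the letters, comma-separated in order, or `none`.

A → no match
B → no match
C → match
D → no match
E → no match — must start with `ccb`

C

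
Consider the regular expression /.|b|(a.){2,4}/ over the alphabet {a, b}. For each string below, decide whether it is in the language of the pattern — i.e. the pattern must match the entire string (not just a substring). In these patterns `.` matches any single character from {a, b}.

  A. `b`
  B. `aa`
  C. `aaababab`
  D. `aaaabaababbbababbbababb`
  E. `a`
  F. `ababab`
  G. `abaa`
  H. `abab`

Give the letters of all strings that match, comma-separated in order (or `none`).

A → match
B → no match
C → match
D → no match
E → match
F → match
G → match
H → match

A, C, E, F, G, H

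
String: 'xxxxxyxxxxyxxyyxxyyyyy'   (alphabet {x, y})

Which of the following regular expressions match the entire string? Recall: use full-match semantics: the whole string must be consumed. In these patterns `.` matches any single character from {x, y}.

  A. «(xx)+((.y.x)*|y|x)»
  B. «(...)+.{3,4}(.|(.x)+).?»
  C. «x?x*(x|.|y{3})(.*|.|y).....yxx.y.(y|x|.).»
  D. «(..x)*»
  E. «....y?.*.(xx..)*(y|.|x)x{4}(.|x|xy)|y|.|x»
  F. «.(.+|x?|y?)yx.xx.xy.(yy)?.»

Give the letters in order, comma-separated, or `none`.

A → no match
B → match
C → match
D → no match
E → no match
F → no match

B, C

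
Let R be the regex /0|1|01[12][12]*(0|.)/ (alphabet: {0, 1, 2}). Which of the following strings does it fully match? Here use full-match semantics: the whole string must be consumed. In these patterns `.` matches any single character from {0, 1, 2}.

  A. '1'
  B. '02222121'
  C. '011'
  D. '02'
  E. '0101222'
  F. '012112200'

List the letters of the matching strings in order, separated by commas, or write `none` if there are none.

A

A → match
B → no match
C → no match
D → no match
E → no match
F → no match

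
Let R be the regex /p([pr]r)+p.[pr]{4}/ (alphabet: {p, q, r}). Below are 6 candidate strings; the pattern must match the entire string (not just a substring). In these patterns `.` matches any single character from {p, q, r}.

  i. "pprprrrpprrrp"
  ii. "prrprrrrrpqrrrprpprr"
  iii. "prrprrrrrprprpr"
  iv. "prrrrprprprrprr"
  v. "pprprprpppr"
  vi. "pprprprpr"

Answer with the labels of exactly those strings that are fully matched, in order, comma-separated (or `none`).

i, iii, iv, v, vi

i → match
ii → no match
iii → match
iv → match
v. "pprprprpppr" → match
vi. "pprprprpr" → match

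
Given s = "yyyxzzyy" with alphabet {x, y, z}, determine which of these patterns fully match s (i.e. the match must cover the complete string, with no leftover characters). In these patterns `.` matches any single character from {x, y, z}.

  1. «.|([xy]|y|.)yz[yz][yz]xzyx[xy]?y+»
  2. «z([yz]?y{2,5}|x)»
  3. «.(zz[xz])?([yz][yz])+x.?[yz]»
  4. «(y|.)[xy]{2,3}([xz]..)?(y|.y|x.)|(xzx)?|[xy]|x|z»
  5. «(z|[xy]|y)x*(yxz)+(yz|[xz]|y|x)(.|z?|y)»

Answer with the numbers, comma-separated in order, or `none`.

1 → no match
2 → no match — must start with "z"
3 → no match
4 → match
5 → no match

4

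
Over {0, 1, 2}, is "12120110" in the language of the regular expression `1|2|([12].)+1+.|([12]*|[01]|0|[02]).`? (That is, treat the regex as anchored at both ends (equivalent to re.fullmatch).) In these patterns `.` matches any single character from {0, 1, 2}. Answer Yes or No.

No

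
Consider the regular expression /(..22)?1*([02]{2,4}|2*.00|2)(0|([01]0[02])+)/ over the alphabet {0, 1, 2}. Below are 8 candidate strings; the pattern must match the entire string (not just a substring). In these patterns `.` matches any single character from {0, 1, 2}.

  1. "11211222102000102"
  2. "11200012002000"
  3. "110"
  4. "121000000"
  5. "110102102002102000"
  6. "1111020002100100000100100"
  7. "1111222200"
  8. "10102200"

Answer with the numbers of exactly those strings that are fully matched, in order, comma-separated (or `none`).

6

1 → no match
2 → no match
3 → no match
4 → no match
5 → no match
6 → match
7 → no match
8 → no match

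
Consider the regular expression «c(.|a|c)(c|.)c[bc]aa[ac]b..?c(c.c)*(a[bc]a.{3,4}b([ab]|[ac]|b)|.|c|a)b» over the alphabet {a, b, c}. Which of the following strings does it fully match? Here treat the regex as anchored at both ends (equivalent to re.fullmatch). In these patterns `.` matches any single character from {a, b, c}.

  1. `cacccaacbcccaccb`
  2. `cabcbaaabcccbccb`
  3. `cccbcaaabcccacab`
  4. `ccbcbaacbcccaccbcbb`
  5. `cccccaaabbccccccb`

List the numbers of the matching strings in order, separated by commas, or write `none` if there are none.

1, 2, 4, 5

1 → match
2 → match
3 → no match
4 → match
5 → match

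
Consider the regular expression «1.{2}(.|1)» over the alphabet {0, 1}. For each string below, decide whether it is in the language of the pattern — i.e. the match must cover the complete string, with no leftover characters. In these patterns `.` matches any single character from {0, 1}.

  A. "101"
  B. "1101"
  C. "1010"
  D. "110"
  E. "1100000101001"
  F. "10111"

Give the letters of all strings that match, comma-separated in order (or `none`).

A → no match
B → match
C → match
D → no match
E → no match
F → no match

B, C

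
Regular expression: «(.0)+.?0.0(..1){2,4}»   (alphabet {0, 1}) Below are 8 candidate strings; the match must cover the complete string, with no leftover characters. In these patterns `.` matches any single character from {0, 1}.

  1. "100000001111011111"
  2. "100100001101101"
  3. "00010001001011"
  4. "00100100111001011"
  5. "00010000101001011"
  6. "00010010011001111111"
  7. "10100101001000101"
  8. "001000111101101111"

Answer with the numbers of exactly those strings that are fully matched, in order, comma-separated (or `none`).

1, 3, 8

1 → match
2 → no match
3 → match
4 → no match
5 → no match
6 → no match
7 → no match
8 → match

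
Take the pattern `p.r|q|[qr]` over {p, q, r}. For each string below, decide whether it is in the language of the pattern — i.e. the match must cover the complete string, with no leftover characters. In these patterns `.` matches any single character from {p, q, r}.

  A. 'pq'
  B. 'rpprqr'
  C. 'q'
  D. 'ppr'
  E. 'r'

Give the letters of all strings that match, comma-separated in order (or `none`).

A → no match
B → no match
C → match
D → match
E → match

C, D, E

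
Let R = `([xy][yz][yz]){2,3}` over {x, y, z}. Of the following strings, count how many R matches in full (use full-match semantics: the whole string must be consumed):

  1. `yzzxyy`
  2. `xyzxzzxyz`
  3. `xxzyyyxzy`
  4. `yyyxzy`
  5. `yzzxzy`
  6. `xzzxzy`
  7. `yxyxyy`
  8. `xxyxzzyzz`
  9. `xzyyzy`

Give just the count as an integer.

6

1 → match
2 → match
3 → no match
4 → match
5 → match
6 → match
7 → no match
8 → no match
9 → match
Total matched: 6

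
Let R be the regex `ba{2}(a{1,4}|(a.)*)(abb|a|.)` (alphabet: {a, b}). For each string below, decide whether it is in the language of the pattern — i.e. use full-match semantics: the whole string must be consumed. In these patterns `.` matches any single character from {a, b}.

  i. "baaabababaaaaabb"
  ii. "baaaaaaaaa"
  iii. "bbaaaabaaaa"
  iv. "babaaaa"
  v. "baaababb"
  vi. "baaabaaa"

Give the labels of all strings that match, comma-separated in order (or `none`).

i → match
ii → match
iii → no match — must start with "ba"
iv → no match
v → match
vi → match

i, ii, v, vi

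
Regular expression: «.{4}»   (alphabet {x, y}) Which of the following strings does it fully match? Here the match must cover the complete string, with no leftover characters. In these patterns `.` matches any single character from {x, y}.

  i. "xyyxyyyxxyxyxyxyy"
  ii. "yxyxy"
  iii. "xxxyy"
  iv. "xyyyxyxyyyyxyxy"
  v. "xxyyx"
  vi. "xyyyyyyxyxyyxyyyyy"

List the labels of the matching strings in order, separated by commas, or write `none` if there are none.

none

i → no match
ii. "yxyxy" → no match
iii. "xxxyy" → no match
iv → no match
v. "xxyyx" → no match
vi → no match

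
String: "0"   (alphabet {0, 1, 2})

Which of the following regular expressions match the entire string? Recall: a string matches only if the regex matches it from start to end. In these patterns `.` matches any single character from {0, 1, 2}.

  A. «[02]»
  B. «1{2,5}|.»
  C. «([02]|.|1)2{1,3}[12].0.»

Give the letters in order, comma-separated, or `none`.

A → match
B → match
C → no match

A, B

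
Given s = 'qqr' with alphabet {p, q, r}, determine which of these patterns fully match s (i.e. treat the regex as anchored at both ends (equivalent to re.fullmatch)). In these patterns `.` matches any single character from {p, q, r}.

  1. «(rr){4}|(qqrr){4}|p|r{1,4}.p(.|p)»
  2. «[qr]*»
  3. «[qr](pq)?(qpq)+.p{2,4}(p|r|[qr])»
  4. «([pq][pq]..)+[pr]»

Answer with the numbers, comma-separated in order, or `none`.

2

1 → no match
2 → match
3 → no match
4 → no match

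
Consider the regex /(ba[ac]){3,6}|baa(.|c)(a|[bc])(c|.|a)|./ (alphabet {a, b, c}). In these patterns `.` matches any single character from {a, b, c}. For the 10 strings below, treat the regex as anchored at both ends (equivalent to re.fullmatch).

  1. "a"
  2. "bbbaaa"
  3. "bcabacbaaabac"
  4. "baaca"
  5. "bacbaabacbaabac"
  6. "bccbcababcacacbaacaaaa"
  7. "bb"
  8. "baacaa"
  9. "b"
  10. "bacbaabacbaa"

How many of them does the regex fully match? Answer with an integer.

5

1 → match
2 → no match
3 → no match
4 → no match
5 → match
6 → no match
7 → no match
8 → match
9 → match
10 → match
Total matched: 5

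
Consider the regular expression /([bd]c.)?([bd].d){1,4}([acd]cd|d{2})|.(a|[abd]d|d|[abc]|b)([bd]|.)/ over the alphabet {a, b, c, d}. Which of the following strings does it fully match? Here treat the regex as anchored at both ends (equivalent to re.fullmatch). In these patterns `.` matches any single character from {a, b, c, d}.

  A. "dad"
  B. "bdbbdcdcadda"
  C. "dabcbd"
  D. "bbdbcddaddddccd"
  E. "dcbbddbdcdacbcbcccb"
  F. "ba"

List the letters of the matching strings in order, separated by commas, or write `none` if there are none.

A, D

A → match
B → no match
C → no match
D → match
E → no match
F → no match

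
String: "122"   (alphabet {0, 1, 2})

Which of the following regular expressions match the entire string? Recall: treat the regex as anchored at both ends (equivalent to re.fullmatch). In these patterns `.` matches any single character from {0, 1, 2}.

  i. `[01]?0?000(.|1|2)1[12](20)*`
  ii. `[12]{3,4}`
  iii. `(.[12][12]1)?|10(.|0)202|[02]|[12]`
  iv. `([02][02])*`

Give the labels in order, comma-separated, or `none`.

ii

i → no match
ii → match
iii → no match
iv → no match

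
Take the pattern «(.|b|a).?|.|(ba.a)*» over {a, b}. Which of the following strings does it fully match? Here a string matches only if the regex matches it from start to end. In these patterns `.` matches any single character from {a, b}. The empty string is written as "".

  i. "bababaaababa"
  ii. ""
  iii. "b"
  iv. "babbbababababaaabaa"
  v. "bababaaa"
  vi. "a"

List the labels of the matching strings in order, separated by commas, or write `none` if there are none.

i → match
ii → match
iii → match
iv → no match
v → match
vi → match

i, ii, iii, v, vi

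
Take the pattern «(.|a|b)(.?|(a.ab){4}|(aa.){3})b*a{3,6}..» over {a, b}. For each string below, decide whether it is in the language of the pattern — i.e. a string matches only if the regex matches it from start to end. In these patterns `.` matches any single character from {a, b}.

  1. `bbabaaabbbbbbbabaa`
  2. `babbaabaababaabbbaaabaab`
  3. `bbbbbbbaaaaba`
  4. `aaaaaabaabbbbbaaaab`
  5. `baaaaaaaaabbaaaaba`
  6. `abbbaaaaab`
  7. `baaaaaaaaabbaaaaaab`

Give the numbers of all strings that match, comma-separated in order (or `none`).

1 → no match
2 → no match
3 → match
4 → match
5 → match
6 → match
7 → match

3, 4, 5, 6, 7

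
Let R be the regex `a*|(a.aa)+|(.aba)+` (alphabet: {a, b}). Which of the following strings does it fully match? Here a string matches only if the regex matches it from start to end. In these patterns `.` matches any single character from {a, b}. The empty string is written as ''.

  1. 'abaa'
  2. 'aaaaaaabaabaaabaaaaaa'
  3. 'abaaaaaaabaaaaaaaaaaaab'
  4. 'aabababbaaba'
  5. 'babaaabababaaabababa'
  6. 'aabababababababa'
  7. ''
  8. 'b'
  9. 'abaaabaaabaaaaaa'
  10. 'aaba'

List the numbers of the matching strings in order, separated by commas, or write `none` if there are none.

1, 5, 6, 7, 9, 10

1 → match
2 → no match
3 → no match
4 → no match
5 → match
6 → match
7 → match
8 → no match
9 → match
10 → match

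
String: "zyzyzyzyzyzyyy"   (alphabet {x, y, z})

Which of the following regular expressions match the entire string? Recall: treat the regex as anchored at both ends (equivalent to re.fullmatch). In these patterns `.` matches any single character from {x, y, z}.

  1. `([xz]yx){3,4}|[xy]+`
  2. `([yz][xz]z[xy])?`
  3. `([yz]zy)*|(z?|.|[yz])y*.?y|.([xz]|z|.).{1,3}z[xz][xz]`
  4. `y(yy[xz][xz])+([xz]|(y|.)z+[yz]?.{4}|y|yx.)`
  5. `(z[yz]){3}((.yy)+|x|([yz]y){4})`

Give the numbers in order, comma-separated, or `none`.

5

1 → no match
2 → no match
3 → no match
4 → no match — must start with "yyy"
5 → match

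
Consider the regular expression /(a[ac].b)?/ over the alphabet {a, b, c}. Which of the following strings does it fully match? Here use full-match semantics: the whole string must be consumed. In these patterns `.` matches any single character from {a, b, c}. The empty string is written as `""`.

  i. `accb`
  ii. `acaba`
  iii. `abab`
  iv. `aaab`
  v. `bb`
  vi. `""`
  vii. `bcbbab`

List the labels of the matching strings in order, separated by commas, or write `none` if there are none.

i, iv, vi

i → match
ii → no match
iii → no match
iv → match
v → no match
vi → match
vii → no match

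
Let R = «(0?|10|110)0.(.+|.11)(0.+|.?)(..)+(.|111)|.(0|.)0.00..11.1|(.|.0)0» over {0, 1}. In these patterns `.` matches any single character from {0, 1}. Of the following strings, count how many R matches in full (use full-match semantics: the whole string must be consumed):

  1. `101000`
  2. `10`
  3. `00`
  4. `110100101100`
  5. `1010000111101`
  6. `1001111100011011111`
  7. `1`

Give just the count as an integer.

3

1. `101000` → no match
2. `10` → match
3. `00` → match
4. `110100101100` → no match
5 → no match
6 → match
7. `1` → no match
Total matched: 3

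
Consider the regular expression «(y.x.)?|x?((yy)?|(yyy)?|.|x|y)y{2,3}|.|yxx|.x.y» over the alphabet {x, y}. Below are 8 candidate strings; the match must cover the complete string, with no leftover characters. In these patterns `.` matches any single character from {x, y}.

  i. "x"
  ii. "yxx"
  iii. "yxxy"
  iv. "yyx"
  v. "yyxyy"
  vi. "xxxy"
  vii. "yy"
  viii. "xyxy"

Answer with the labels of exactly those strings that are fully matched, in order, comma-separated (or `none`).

i → match
ii → match
iii → match
iv → no match
v → no match
vi → match
vii → match
viii → no match

i, ii, iii, vi, vii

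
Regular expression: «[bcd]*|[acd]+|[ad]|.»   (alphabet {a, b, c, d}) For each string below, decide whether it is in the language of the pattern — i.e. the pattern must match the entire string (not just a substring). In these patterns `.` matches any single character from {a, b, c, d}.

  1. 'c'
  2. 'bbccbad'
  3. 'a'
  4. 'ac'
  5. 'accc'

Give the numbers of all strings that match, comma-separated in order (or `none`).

1 → match
2 → no match
3 → match
4 → match
5 → match

1, 3, 4, 5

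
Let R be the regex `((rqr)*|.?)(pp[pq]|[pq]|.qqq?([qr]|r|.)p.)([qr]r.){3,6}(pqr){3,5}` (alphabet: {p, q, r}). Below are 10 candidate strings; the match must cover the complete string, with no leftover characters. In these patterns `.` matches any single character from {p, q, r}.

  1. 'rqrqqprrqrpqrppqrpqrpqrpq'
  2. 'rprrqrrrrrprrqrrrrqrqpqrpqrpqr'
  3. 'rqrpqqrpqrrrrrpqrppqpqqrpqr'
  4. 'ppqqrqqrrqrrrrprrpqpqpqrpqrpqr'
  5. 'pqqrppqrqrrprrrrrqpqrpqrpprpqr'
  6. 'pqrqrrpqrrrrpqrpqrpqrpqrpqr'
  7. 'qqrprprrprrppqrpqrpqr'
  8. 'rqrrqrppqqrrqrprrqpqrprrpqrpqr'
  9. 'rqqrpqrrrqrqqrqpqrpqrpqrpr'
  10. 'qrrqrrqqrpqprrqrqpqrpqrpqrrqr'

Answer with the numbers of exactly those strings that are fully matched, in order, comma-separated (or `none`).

1 → no match — must end with 'pqr'
2 → no match
3 → no match
4 → no match
5 → no match
6 → no match
7 → no match
8 → no match
9 → no match — must end with 'pqr'
10 → no match — must end with 'pqr'

none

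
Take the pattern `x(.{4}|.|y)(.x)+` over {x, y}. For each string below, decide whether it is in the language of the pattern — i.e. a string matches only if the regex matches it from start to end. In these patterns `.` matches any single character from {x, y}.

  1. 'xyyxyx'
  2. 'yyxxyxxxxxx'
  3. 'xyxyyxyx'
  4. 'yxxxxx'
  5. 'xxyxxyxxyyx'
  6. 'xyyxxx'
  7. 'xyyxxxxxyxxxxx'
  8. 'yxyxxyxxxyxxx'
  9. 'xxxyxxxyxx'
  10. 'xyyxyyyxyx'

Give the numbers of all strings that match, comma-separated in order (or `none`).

1, 6, 7

1 → match
2 → no match — must start with 'x'
3 → no match
4 → no match — must start with 'x'
5 → no match
6 → match
7 → match
8 → no match — must start with 'x'
9 → no match
10 → no match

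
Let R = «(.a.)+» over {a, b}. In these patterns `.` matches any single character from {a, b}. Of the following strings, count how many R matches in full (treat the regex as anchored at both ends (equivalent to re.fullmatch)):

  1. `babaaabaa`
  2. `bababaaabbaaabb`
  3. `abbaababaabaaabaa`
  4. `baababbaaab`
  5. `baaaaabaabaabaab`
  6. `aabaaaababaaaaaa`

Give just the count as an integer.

1 → match
2 → no match
3 → no match
4 → no match
5 → no match
6 → no match
Total matched: 1

1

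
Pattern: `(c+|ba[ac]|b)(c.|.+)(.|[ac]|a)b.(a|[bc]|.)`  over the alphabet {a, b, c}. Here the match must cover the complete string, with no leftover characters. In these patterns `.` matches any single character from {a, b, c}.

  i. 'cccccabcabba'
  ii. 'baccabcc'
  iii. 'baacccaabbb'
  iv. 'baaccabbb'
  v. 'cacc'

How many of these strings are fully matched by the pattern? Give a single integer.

i → match
ii → match
iii → match
iv → match
v → no match
Total matched: 4

4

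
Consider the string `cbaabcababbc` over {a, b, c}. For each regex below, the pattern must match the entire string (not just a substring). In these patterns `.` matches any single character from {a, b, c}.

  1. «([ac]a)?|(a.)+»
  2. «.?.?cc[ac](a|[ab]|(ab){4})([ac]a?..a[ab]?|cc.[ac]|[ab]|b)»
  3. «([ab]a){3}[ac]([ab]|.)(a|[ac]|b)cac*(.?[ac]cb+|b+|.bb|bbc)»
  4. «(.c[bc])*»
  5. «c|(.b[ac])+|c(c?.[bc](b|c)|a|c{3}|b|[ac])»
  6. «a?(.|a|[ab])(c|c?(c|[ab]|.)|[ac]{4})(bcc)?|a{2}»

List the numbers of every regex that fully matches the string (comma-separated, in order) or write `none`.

5

1 → no match
2 → no match
3 → no match
4 → no match
5 → match
6 → no match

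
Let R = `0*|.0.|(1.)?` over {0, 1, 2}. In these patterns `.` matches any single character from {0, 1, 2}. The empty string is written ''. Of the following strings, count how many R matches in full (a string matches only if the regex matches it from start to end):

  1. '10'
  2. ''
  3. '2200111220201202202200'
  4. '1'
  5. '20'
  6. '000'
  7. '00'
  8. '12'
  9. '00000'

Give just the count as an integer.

1 → match
2 → match
3 → no match
4 → no match
5 → no match
6 → match
7 → match
8 → match
9 → match
Total matched: 6

6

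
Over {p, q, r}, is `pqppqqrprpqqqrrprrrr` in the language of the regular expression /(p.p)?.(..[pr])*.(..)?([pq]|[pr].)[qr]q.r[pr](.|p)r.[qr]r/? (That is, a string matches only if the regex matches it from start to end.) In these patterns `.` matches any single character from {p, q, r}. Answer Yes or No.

Yes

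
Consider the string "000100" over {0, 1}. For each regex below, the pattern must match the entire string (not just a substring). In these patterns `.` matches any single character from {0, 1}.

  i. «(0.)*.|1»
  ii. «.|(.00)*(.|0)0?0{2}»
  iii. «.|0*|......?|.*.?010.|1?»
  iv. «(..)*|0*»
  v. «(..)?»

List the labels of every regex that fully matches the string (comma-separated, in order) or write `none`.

ii, iii, iv

i → no match
ii → match
iii → match
iv → match
v → no match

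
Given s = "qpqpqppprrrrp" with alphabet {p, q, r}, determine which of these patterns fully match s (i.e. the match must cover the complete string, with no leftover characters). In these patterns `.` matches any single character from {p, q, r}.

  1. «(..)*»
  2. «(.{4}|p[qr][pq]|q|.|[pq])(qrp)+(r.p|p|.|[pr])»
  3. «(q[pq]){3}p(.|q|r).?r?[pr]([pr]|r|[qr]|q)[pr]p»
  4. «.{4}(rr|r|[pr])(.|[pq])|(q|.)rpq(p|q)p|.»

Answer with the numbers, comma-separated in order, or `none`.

1 → no match
2 → no match
3 → match
4 → no match

3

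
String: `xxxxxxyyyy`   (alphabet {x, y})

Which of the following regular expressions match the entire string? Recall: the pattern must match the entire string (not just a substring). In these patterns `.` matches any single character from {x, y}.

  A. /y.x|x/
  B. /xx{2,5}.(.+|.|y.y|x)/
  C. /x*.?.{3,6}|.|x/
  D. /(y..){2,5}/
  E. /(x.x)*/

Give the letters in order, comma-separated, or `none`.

B, C

A → no match — must end with `x`
B → match
C → match
D → no match — must start with `y`
E → no match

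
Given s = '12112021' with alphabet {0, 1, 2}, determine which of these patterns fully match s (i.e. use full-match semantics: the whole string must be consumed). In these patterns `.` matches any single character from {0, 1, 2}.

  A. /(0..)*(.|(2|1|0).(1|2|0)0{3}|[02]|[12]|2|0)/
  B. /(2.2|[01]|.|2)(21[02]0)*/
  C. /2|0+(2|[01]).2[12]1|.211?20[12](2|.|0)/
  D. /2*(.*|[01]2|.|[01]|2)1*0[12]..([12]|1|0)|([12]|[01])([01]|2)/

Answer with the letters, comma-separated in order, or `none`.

A → no match
B → no match
C → match
D → no match

C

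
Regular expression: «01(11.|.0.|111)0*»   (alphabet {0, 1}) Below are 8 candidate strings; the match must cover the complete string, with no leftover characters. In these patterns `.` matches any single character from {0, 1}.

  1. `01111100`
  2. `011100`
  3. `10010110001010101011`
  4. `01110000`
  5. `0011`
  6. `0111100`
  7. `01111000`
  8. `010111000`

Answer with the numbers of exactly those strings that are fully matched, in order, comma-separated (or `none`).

1. `01111100` → no match
2. `011100` → match
3 → no match — must start with `01`
4. `01110000` → match
5. `0011` → no match — must start with `01`
6. `0111100` → match
7. `01111000` → match
8. `010111000` → no match

2, 4, 6, 7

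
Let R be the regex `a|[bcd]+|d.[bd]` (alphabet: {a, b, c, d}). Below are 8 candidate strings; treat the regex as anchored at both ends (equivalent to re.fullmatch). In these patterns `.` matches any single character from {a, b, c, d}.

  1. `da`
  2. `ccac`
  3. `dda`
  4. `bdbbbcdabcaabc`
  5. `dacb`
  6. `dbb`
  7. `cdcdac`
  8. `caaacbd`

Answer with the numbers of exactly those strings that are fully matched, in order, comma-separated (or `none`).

6

1 → no match
2 → no match
3 → no match
4 → no match
5 → no match
6 → match
7 → no match
8 → no match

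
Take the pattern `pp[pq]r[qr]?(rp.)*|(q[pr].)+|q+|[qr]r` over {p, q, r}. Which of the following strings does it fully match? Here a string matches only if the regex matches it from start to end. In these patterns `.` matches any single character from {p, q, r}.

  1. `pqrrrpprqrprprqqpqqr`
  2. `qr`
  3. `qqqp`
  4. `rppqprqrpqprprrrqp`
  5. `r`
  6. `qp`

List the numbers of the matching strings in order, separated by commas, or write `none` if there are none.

1 → no match
2 → match
3 → no match
4 → no match
5 → no match
6 → no match

2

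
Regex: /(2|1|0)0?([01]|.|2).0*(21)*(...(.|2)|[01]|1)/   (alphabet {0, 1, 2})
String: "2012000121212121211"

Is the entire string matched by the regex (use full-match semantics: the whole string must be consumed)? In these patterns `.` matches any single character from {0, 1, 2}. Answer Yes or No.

No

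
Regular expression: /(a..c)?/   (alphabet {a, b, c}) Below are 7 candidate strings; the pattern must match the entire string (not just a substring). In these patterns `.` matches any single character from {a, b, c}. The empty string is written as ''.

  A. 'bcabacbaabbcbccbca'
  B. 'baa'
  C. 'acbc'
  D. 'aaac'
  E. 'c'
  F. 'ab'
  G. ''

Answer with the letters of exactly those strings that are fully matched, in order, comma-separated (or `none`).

A → no match
B. 'baa' → no match
C. 'acbc' → match
D. 'aaac' → match
E. 'c' → no match
F. 'ab' → no match
G. '' → match

C, D, G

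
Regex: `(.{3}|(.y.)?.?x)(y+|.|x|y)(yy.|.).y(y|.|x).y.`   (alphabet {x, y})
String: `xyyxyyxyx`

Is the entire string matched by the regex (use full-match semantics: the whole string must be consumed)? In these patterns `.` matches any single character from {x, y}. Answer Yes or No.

Yes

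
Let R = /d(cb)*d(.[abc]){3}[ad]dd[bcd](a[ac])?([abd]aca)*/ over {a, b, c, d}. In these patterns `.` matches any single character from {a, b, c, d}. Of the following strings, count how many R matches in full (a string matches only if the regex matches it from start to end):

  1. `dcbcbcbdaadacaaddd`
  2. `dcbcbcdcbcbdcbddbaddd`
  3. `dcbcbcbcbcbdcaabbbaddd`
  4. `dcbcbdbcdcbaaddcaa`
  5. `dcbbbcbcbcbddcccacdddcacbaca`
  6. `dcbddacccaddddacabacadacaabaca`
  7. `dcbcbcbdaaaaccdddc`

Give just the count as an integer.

1 → match
2 → no match
3 → match
4 → match
5 → no match
6 → no match
7 → match
Total matched: 4

4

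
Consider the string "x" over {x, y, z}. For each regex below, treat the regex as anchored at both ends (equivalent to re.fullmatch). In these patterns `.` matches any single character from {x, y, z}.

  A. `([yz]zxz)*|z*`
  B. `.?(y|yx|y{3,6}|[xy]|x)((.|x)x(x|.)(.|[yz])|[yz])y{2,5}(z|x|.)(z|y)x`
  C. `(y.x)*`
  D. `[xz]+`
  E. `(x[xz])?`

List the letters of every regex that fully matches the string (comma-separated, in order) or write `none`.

D

A → no match
B → no match
C → no match
D → match
E → no match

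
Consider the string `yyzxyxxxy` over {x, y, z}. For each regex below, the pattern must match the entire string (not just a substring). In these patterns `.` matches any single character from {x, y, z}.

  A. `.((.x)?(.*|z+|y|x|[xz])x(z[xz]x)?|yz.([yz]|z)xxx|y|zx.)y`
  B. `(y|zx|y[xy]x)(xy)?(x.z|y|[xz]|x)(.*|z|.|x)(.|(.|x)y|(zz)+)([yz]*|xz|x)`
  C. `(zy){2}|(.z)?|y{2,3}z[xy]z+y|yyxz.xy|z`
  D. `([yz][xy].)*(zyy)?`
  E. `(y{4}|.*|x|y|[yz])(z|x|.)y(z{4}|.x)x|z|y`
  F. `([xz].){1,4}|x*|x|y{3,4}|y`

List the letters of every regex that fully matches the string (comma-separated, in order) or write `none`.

A → match
B → match
C → no match
D → no match
E → no match
F → no match

A, B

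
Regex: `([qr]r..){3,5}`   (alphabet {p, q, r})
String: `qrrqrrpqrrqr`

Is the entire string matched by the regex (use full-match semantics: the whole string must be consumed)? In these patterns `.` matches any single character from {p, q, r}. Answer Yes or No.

Yes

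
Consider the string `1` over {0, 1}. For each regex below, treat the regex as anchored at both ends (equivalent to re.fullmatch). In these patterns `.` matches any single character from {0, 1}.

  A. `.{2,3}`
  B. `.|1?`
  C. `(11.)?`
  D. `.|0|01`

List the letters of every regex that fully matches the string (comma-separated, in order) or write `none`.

B, D

A → no match
B → match
C → no match
D → match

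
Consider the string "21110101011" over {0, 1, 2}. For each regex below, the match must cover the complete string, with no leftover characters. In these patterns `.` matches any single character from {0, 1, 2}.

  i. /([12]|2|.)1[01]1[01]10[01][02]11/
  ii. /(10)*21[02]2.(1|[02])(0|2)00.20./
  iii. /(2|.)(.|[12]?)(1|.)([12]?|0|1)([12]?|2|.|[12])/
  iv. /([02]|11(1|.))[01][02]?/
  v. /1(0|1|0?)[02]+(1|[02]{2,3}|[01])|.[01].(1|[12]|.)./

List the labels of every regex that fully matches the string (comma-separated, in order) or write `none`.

i

i → match
ii → no match
iii → no match
iv → no match
v → no match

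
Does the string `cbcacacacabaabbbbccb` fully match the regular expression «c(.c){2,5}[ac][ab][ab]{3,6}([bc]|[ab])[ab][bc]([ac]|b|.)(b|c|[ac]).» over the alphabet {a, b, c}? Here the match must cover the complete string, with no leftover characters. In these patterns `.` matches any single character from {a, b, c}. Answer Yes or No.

Yes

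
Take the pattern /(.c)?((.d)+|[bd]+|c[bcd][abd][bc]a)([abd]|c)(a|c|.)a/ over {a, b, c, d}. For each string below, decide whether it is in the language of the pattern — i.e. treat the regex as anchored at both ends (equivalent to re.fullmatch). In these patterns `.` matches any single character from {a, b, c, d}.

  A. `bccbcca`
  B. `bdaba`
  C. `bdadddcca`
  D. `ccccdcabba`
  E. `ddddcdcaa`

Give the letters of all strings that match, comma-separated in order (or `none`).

A. `bccbcca` → no match
B. `bdaba` → match
C. `bdadddcca` → match
D. `ccccdcabba` → match
E. `ddddcdcaa` → match

B, C, D, E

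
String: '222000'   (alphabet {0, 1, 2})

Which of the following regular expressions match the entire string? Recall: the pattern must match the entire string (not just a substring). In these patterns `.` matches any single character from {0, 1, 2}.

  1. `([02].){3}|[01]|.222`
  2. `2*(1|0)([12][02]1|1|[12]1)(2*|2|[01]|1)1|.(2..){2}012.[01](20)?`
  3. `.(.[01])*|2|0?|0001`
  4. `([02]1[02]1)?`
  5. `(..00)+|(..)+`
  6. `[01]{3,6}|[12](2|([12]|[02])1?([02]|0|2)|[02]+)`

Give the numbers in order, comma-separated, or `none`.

1 → match
2 → no match
3 → no match
4 → no match
5 → match
6 → match

1, 5, 6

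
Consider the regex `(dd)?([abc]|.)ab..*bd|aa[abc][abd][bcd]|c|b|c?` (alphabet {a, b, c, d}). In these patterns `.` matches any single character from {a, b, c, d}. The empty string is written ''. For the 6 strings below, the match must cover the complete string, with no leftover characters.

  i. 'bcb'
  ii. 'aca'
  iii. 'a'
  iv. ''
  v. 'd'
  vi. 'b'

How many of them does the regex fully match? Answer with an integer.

i → no match
ii → no match
iii → no match
iv → match
v → no match
vi → match
Total matched: 2

2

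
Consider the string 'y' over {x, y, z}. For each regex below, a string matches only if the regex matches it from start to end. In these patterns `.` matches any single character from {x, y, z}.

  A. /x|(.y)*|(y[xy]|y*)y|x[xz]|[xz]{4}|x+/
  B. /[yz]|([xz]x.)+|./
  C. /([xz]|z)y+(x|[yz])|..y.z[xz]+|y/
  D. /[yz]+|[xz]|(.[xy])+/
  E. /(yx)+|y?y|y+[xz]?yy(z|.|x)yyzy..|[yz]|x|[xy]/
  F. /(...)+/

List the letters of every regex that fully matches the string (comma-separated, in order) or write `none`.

A, B, C, D, E

A → match
B → match
C → match
D → match
E → match
F → no match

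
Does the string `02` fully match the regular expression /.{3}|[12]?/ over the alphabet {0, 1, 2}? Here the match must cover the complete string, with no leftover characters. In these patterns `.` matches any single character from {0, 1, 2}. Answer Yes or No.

No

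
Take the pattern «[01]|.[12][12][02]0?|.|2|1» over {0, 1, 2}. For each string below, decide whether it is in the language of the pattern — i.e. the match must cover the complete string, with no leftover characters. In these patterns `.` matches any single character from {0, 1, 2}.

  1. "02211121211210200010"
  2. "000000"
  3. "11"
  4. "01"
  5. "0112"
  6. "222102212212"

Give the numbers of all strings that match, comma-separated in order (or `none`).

5

1 → no match
2 → no match
3 → no match
4 → no match
5 → match
6 → no match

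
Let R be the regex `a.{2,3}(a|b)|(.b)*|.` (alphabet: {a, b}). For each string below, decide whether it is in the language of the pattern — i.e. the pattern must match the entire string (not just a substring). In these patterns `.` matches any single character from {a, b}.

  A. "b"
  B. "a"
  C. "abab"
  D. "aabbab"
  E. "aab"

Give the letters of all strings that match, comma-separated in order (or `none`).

A. "b" → match
B. "a" → match
C. "abab" → match
D. "aabbab" → no match
E. "aab" → no match

A, B, C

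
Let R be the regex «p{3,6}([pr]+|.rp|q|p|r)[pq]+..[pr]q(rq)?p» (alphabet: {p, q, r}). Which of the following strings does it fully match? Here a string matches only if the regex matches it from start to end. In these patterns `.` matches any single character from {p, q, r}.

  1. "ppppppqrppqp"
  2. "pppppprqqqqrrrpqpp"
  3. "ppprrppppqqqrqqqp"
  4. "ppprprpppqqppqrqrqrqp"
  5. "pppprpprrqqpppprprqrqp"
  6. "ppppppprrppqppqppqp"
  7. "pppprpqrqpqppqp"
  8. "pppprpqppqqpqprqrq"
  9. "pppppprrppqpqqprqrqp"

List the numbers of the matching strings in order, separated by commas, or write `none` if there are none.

1 → match
2 → no match
3 → no match
4 → match
5 → match
6 → match
7 → no match
8 → no match — must end with "p"
9 → match

1, 4, 5, 6, 9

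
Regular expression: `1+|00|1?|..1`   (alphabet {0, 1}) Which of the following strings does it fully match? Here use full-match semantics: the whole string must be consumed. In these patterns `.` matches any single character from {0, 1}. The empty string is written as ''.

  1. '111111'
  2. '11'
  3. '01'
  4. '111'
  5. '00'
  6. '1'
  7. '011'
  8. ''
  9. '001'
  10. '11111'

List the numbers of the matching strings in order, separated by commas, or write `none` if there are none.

1, 2, 4, 5, 6, 7, 8, 9, 10

1. '111111' → match
2. '11' → match
3. '01' → no match
4. '111' → match
5. '00' → match
6. '1' → match
7. '011' → match
8. '' → match
9. '001' → match
10. '11111' → match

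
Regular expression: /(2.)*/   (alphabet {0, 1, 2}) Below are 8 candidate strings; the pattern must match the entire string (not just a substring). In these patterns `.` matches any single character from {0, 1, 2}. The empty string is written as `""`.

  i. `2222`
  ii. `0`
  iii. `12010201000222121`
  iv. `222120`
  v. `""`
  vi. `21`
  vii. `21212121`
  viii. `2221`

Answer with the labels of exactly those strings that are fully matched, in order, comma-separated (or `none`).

i, iv, v, vi, vii, viii

i → match
ii → no match
iii → no match
iv → match
v → match
vi → match
vii → match
viii → match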